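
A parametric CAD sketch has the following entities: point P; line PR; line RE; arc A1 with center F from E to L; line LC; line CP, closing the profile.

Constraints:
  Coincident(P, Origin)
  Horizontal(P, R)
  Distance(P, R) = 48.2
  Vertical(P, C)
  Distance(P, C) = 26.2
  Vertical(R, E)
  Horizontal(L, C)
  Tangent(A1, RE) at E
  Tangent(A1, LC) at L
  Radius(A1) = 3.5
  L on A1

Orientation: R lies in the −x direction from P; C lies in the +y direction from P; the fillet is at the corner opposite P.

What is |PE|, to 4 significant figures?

53.28

P is at the origin; PR is horizontal with |PR| = 48.2 and R on the −x side, so R = (-48.20, 0.000). PC is vertical with |PC| = 26.2 and C on the +y side, so C = (0.000, 26.20). The virtual corner opposite P is at (-48.20, 26.20). Tangency of A1 to RE means the radius FE is perpendicular to RE and the tangent condition forces FL to be normal to LC, with radius 3.5, so the center F sits 3.5 in from both sides at F = (-44.70, 22.70). That places the tangent points at E = (-48.20, 22.70) on RE and L = (-44.70, 26.20) on LC. Then |PE| = |E − P| = 53.28.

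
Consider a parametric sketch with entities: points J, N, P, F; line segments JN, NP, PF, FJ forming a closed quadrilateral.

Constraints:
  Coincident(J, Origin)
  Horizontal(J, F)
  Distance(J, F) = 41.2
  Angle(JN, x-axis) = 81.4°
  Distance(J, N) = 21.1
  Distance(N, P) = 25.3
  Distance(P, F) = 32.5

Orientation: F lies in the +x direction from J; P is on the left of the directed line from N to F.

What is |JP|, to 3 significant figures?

39.8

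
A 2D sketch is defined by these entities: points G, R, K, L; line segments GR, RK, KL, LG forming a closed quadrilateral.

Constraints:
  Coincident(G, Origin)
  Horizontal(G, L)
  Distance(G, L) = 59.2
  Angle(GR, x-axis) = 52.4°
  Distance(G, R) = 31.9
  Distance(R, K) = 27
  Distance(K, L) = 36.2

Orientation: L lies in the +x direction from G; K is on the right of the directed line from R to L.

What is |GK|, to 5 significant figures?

23.079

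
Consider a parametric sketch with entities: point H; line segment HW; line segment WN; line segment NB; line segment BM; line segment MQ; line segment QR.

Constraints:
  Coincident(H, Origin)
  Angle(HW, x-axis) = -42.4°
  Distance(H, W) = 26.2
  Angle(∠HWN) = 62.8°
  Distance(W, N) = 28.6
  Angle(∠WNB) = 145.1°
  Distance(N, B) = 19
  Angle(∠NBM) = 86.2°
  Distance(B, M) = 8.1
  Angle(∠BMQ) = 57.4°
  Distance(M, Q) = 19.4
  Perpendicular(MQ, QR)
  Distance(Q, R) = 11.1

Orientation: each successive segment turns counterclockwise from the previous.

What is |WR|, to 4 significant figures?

43.67

H is at the origin; HW runs at -42.4° with length 26.2, so W = (19.35, -17.67). ∠HWN = 62.8° gives WN at 74.80° from the x-axis; with |WN| = 28.6, N = (26.85, 9.933). ∠WNB = 145.1° gives NB at 109.7° from the x-axis; with |NB| = 19.0, B = (20.44, 27.82). ∠NBM = 86.2° gives BM at -156.5° from the x-axis; with |BM| = 8.1, M = (13.01, 24.59). ∠BMQ = 57.4° gives MQ at -33.90° from the x-axis; with |MQ| = 19.4, Q = (29.12, 13.77). The perpendicularity gives QR at right angles to MQ, so QR runs at 56.10°; with |QR| = 11.1, R = (35.31, 22.98). Then |WR| = |R − W| = 43.67.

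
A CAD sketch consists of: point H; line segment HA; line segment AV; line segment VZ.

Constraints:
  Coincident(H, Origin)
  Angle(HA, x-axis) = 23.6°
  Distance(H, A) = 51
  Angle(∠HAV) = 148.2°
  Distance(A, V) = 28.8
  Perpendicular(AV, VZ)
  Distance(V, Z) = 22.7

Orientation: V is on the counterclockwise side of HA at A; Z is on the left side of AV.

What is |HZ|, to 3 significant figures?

72.3

H is at the origin; HA runs at 23.6° with length 51.0, so A = 51.0·(cos 23.6°, sin 23.6°) = (46.7, 20.4). ∠HAV = 148.2°, so AV runs at 23.6° + (180° − 148.2°) = 55.4° from the x-axis; with |AV| = 28.8, V = A + 28.8·(cos 55.4°, sin 55.4°) = (63.1, 44.1). AV ⟂ VZ; with |VZ| = 22.7 on the left of AV, Z = V + 22.7·(-0.823, 0.568) = (44.4, 57.0). Then |HZ| = |Z − H| = 72.3.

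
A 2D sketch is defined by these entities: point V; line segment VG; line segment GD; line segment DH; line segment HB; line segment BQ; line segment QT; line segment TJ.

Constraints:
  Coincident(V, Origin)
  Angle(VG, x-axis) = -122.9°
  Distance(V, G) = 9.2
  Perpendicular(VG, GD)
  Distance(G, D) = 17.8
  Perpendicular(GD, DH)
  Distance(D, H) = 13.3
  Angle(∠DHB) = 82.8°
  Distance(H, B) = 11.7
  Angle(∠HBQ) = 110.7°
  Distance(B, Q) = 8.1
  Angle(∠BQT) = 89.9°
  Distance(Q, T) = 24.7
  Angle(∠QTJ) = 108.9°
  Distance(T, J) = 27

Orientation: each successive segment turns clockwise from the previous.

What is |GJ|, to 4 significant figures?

47.66

∠BQT = 89.9° gives QT at 160.5° from the x-axis; with |QT| = 24.7, T = (-29.74, 6.180). ∠QTJ = 108.9° gives TJ at 89.40° from the x-axis; with |TJ| = 27.0, J = (-29.46, 33.18). Then |GJ| = |J − G| = 47.66.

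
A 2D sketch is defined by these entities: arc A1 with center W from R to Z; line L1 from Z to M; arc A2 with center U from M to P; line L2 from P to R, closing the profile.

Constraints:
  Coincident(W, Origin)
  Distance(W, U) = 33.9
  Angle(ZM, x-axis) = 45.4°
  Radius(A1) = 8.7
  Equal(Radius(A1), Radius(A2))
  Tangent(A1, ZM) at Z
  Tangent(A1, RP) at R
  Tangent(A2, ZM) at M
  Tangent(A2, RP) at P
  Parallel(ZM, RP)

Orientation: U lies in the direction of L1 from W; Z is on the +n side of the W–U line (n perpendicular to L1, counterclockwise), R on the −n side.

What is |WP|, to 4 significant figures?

35.00

Tangency of A1 to both parallel lines with radius 8.7 puts Z and R at W ± 8.7·n: Z = (-6.195, 6.109), R = (6.195, -6.109). Equal radii place M and P the same way about U: M = U + 8.7·n = (17.61, 30.25), P = U − 8.7·n = (30.00, 18.03). Then |WP| = |P − W| = 35.00.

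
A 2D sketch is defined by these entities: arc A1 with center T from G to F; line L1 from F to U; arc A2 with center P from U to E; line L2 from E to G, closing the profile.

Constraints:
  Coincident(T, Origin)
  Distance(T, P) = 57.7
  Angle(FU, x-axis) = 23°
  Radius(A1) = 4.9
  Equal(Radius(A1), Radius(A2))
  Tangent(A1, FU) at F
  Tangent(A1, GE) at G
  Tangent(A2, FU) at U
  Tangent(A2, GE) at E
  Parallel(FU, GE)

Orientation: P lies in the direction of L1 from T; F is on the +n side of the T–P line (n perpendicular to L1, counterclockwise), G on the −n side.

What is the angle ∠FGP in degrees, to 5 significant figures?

85.146°

The slot axis is L1's direction at 23.0°, so u = (cos 23.0°, sin 23.0°) = (0.92050, 0.39073) and n = (−sin 23.0°, cos 23.0°) = (-0.39073, 0.92050). T is at the origin and P lies 57.7 along u from T, so P = 57.7·u = (53.113, 22.545). Tangency of A1 to both parallel lines with radius 4.9 puts F and G at T ± 4.9·n: F = (-1.9146, 4.5105), G = (1.9146, -4.5105). Then cos ∠FGP = GF·GP / (|GF||GP|), giving 85.146°.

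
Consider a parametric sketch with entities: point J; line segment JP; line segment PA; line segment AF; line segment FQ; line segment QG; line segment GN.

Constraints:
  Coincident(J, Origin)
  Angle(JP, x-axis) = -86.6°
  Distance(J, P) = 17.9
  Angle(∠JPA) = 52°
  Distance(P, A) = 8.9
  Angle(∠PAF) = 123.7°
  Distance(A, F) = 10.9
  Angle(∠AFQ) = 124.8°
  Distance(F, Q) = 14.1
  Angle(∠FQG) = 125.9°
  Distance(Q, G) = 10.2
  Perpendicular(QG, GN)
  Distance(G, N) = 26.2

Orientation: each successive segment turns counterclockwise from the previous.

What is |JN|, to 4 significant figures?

23.00

∠FQG = 125.9° gives QG at -153.0° from the x-axis; with |QG| = 10.2, G = (-15.36, 0.6114). QG ⟂ GN, so GN runs at -63.00°; with |GN| = 26.2, N = (-3.469, -22.73). Then |JN| = |N − J| = 23.00.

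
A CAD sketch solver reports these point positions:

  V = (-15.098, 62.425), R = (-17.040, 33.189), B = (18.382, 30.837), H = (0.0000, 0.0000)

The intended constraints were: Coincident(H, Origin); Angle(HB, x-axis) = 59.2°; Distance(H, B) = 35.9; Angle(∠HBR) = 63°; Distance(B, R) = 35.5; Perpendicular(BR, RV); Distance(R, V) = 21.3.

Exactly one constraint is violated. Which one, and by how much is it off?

Distance(R, V) = 21.3 — off by 8.00.

H = (0.00, 0.00) ✓; HB at 59.20° ✓; |HB| = 35.90 ✓; ∠HBR = 63.00° ✓; |BR| = 35.50 ✓; ∠(BR, RV) = 90.00° ✓; |RV| = 29.30 ✗.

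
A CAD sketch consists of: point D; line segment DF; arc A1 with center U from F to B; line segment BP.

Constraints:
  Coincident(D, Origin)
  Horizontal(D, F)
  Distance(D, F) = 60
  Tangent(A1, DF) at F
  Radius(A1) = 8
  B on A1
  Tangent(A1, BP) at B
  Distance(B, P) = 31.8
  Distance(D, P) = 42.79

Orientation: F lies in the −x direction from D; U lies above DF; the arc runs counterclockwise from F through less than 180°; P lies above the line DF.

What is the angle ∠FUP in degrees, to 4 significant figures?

125.3°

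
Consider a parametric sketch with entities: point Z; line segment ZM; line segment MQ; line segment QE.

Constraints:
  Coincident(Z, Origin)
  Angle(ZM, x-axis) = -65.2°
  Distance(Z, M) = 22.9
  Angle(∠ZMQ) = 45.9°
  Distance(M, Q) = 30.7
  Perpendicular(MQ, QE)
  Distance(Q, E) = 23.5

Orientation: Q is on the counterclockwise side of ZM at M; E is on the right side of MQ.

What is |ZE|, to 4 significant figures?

42.59

∠ZMQ = 45.9°, so MQ runs at -65.2° + (180° − 45.9°) = 68.90° from the x-axis; with |MQ| = 30.7, Q = M + 30.7·(cos 68.90°, sin 68.90°) = (20.66, 7.854). MQ is perpendicular to QE; with |QE| = 23.5 on the right of MQ, E = Q + 23.5·(0.9330, -0.3600) = (42.58, -0.6064). Then |ZE| = |E − Z| = 42.59.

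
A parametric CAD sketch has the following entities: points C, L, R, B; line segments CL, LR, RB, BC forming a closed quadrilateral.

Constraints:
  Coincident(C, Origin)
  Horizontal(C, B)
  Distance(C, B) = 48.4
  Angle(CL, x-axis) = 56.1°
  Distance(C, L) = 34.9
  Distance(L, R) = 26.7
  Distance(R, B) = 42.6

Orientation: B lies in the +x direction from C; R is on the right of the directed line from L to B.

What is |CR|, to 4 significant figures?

8.486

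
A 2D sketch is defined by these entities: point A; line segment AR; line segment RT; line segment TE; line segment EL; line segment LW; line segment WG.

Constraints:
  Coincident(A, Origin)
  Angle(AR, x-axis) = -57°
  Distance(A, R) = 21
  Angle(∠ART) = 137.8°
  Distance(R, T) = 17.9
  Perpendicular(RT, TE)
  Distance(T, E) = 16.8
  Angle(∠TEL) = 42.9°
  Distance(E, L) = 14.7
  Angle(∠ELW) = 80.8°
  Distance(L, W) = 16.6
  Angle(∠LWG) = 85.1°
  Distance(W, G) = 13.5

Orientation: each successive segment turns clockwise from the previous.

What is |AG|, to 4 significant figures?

44.10

A is at the origin; AR runs at -57.0° with length 21.0, so R = (11.44, -17.61). ∠ART = 137.8° gives RT at -99.20° from the x-axis; with |RT| = 17.9, T = (8.576, -35.28). RT ⟂ TE, so TE runs at 170.8°; with |TE| = 16.8, E = (-8.008, -32.60). ∠TEL = 42.9° gives EL at 33.70° from the x-axis; with |EL| = 14.7, L = (4.221, -24.44). ∠ELW = 80.8° gives LW at -65.50° from the x-axis; with |LW| = 16.6, W = (11.11, -39.54). ∠LWG = 85.1° gives WG at -160.4° from the x-axis; with |WG| = 13.5, G = (-1.612, -44.07). Then |AG| = |G − A| = 44.10.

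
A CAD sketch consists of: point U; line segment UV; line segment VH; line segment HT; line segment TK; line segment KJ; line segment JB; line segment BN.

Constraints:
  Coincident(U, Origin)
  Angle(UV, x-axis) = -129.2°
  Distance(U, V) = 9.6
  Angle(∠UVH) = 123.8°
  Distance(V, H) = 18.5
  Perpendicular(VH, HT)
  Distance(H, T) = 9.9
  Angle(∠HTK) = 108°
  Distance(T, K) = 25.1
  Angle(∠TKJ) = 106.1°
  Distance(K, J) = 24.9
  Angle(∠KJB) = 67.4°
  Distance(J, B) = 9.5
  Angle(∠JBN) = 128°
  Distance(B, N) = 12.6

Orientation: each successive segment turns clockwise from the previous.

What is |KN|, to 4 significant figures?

15.15

∠KJB = 67.4° gives JB at -173.9° from the x-axis; with |JB| = 9.5, B = (3.453, -13.22). ∠JBN = 128.0° gives BN at 134.1° from the x-axis; with |BN| = 12.6, N = (-5.315, -4.169). Then |KN| = |N − K| = 15.15.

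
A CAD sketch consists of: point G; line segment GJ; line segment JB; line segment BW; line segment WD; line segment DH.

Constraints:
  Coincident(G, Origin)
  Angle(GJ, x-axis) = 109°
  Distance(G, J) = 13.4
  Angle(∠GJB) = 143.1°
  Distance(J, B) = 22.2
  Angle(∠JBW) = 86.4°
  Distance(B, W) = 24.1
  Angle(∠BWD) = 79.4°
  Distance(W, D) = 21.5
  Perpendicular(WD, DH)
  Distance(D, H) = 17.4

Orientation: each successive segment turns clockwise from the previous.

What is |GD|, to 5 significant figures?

15.056

G is at the origin; GJ runs at 109.0° with length 13.4, so J = (-4.3626, 12.670). ∠GJB = 143.1° gives JB at 72.100° from the x-axis; with |JB| = 22.2, B = (2.4607, 33.795). ∠JBW = 86.4° gives BW at -21.500° from the x-axis; with |BW| = 24.1, W = (24.884, 24.963). ∠BWD = 79.4° gives WD at -122.10° from the x-axis; with |WD| = 21.5, D = (13.459, 6.7495). Then |GD| = |D − G| = 15.056.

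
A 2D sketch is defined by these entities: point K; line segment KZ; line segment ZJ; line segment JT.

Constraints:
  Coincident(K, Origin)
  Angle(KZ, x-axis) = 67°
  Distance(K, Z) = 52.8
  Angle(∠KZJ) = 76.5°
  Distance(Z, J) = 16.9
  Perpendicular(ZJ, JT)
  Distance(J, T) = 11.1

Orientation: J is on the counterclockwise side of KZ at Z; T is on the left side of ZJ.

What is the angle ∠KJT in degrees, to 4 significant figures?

5.091°

K is at the origin; KZ runs at 67.0° with length 52.8, so Z = 52.8·(cos 67.0°, sin 67.0°) = (20.63, 48.60). ∠KZJ = 76.5°, so ZJ runs at 67.0° + (180° − 76.5°) = 170.5° from the x-axis; with |ZJ| = 16.9, J = Z + 16.9·(cos 170.5°, sin 170.5°) = (3.962, 51.39). ZJ ⟂ JT; with |JT| = 11.1 on the left of ZJ, T = J + 11.1·(-0.1650, -0.9863) = (2.130, 40.44). Then cos ∠KJT = JK·JT / (|JK||JT|), giving 5.091°.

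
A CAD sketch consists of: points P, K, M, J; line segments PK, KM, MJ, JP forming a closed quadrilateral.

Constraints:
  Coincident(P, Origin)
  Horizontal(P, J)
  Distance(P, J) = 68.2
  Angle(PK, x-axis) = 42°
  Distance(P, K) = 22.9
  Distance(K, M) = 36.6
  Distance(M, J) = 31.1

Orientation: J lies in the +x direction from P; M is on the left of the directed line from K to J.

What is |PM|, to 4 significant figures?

58.24

Checks: |KM| = 36.60 ✓; |MJ| = 31.10 ✓.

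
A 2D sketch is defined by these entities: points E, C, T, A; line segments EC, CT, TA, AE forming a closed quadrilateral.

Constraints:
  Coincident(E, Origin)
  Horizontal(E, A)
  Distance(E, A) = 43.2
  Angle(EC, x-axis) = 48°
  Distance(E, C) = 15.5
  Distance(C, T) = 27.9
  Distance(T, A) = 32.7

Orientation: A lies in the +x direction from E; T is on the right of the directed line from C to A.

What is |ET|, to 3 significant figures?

21.8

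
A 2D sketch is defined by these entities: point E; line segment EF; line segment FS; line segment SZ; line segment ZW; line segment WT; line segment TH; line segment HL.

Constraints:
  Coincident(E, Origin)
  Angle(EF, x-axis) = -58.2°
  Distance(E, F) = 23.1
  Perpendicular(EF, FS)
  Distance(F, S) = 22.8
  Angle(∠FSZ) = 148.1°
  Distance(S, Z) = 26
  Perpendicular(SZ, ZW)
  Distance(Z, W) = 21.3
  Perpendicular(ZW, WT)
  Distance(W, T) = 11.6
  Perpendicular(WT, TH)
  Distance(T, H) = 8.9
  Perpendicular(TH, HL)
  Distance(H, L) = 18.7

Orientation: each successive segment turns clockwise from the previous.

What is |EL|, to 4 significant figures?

44.62

E is at the origin; EF runs at -58.2° with length 23.1, so F = (12.17, -19.63). The perpendicularity gives FS at right angles to EF, so FS runs at -148.2°; with |FS| = 22.8, S = (-7.205, -31.65). ∠FSZ = 148.1° gives SZ at 179.9° from the x-axis; with |SZ| = 26.0, Z = (-33.20, -31.60). The perpendicularity gives ZW at right angles to SZ, so ZW runs at 89.90°; with |ZW| = 21.3, W = (-33.17, -10.30). ZW ⟂ WT, so WT runs at -0.1000°; with |WT| = 11.6, T = (-21.57, -10.32). The perpendicularity gives TH at right angles to WT, so TH runs at -90.10°; with |TH| = 8.9, H = (-21.58, -19.22). The perpendicularity gives HL at right angles to TH, so HL runs at 179.9°; with |HL| = 18.7, L = (-40.28, -19.19). Then |EL| = |L − E| = 44.62.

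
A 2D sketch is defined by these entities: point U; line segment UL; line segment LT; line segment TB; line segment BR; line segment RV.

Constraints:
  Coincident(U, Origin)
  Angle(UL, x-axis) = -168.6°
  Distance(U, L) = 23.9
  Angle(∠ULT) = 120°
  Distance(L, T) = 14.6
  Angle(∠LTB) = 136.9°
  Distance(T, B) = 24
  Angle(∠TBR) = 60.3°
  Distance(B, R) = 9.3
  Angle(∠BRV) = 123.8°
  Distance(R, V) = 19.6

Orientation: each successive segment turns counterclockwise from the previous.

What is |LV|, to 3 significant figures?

10.5

U is at the origin; UL runs at -168.6° with length 23.9, so L = (-23.4, -4.72). ∠ULT = 120.0° gives LT at -109° from the x-axis; with |LT| = 14.6, T = (-28.1, -18.6). ∠LTB = 136.9° gives TB at -65.5° from the x-axis; with |TB| = 24.0, B = (-18.1, -40.4). ∠TBR = 60.3° gives BR at 54.2° from the x-axis; with |BR| = 9.3, R = (-12.7, -32.9). ∠BRV = 123.8° gives RV at 110° from the x-axis; with |RV| = 19.6, V = (-19.5, -14.5). Then |LV| = |V − L| = 10.5.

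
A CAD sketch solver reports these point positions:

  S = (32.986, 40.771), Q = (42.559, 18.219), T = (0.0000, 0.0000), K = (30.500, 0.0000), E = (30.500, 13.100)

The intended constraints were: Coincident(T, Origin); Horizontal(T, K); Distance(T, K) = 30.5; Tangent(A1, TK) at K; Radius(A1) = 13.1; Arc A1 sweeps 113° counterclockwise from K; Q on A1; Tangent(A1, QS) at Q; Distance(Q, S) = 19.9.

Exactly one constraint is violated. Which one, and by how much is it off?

Distance(Q, S) = 19.9 — off by 4.60.

T = (0.00, 0.00) ✓; T.y = 0.00, K.y = 0.00 ✓; |TK| = 30.50 ✓; ∠(EK, KT) = 90.00° ✓; |EK| = 13.10 ✓; bearing(E→Q) − bearing(E→K) = 113.0° ✓; |EQ| = 13.10 ✓; ∠(EQ, QS) = 90.00° ✓; |QS| = 24.50 ✗.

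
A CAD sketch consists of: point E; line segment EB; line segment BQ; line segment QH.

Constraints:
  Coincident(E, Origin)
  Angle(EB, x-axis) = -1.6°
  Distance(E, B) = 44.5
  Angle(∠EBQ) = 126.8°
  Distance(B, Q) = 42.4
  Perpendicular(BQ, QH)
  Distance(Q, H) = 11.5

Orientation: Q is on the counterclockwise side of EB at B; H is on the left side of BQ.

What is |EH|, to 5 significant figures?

73.152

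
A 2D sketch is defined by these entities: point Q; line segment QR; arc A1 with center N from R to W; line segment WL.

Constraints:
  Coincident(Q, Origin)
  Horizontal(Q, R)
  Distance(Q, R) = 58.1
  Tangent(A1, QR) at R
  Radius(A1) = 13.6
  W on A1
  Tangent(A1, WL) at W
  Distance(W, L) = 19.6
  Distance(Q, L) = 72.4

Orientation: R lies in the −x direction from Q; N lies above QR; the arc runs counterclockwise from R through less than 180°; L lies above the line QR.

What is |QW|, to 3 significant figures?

53.7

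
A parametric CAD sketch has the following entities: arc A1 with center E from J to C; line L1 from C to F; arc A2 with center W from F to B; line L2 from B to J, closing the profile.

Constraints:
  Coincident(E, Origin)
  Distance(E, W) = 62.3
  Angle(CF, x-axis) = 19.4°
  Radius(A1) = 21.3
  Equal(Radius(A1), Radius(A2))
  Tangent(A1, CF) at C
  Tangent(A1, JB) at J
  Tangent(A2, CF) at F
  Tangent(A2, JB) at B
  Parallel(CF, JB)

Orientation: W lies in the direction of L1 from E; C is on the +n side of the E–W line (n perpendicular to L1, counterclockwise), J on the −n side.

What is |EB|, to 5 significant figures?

65.841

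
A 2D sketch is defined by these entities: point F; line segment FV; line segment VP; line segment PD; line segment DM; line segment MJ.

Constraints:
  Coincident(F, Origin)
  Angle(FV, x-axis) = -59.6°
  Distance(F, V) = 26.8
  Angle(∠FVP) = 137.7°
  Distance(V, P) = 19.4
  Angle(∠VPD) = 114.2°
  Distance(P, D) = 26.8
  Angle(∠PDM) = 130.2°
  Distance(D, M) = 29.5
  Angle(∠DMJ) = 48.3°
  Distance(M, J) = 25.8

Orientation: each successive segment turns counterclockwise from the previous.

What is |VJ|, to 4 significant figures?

28.31

∠PDM = 130.2° gives DM at 98.30° from the x-axis; with |DM| = 29.5, M = (45.58, 20.38). ∠DMJ = 48.3° gives MJ at -130.0° from the x-axis; with |MJ| = 25.8, J = (29.00, 0.6146). Then |VJ| = |J − V| = 28.31.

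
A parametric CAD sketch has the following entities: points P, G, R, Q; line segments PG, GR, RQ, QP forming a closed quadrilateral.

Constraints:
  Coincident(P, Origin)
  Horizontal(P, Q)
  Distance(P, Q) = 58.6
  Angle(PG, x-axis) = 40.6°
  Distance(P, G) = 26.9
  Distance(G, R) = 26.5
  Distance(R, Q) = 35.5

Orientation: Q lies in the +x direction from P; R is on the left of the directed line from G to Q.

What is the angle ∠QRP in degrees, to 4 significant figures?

79.89°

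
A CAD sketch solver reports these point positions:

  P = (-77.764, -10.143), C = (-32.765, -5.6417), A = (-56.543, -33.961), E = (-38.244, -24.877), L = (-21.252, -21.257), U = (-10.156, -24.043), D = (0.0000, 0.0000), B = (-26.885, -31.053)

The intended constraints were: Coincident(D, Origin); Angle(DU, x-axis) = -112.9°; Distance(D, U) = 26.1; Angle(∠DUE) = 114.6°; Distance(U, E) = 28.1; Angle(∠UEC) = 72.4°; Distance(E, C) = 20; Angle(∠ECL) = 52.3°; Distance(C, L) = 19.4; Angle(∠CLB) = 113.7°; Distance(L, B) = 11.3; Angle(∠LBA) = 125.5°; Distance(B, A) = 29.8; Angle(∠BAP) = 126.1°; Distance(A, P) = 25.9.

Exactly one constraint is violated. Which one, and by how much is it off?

Distance(A, P) = 25.9 — off by 6.00.

D = (0.00, 0.00) ✓; DU at -112.9° ✓; |DU| = 26.10 ✓; ∠DUE = 114.6° ✓; |UE| = 28.10 ✓; ∠UEC = 72.40° ✓; |EC| = 20.00 ✓; ∠ECL = 52.30° ✓; |CL| = 19.40 ✓; ∠CLB = 113.7° ✓; |LB| = 11.30 ✓; ∠LBA = 125.5° ✓; |BA| = 29.80 ✓; ∠BAP = 126.1° ✓; |AP| = 31.90 ✗.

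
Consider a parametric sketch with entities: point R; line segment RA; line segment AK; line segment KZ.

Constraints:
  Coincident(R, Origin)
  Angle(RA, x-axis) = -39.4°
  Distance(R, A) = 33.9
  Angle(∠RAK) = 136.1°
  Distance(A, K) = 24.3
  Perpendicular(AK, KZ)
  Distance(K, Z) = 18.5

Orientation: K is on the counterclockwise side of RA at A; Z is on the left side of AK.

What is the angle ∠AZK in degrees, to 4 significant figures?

52.72°

R is at the origin; RA runs at -39.4° with length 33.9, so A = 33.9·(cos -39.4°, sin -39.4°) = (26.20, -21.52). ∠RAK = 136.1°, so AK runs at -39.4° + (180° − 136.1°) = 4.500° from the x-axis; with |AK| = 24.3, K = A + 24.3·(cos 4.500°, sin 4.500°) = (50.42, -19.61). AK ⟂ KZ; with |KZ| = 18.5 on the left of AK, Z = K + 18.5·(-0.07846, 0.9969) = (48.97, -1.168). Then cos ∠AZK = ZA·ZK / (|ZA||ZK|), giving 52.72°.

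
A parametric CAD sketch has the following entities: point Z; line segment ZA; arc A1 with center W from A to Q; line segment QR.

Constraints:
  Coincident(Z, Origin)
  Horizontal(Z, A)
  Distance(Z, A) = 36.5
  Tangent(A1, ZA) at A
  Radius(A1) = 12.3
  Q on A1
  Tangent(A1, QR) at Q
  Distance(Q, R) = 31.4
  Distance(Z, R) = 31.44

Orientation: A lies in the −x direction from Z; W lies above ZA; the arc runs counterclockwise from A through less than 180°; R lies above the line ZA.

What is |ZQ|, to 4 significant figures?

27.04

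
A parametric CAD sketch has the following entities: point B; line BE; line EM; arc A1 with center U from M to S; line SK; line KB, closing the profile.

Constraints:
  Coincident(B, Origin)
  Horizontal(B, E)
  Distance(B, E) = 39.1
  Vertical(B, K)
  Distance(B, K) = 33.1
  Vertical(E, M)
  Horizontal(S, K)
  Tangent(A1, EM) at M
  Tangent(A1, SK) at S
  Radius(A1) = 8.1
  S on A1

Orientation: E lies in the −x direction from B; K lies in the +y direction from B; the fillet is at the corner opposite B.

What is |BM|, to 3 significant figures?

46.4

The virtual corner opposite B is at (-39.1, 33.1). Tangency of A1 to EM means the radius UM is perpendicular to EM and the tangent condition forces US to be normal to SK, with radius 8.1, so the center U sits 8.1 in from both sides at U = (-31.0, 25.0). That places the tangent points at M = (-39.1, 25.0) on EM and S = (-31.0, 33.1) on SK. Then |BM| = |M − B| = 46.4.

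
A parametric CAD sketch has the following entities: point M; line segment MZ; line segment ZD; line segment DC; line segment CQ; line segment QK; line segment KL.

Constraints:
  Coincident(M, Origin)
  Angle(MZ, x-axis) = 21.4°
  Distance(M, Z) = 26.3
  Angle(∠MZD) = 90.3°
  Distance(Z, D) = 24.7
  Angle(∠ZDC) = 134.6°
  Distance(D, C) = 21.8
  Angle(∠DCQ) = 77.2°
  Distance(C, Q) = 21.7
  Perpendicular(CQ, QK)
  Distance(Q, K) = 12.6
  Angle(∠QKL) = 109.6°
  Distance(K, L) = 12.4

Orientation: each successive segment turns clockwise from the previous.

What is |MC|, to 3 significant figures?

41.6

M is at the origin; MZ runs at 21.4° with length 26.3, so Z = (24.5, 9.60). ∠MZD = 90.3° gives ZD at -68.3° from the x-axis; with |ZD| = 24.7, D = (33.6, -13.4). ∠ZDC = 134.6° gives DC at -114° from the x-axis; with |DC| = 21.8, C = (24.9, -33.3). Then |MC| = |C − M| = 41.6.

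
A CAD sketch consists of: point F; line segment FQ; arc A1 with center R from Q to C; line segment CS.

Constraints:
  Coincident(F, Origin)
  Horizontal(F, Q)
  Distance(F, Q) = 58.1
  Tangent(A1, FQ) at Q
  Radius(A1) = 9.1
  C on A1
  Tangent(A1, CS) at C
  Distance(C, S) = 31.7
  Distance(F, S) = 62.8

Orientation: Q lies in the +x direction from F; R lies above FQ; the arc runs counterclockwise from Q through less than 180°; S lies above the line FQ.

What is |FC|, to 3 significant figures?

67.2

Checks: F = (0.00, 0.00) ✓; |RC| = 9.100 ✓; ∠(RC, CS) = 90.00° ✓; |CS| = 31.70 ✓; |FS| = 62.80 ✓.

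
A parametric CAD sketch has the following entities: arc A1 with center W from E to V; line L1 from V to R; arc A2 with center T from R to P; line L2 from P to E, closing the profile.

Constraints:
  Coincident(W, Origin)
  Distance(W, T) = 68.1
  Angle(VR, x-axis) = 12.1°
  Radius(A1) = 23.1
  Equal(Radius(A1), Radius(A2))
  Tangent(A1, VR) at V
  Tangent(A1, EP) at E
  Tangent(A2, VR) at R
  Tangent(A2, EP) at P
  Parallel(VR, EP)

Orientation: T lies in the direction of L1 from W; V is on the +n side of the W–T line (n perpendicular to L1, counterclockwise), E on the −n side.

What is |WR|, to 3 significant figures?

71.9

The slot axis is L1's direction at 12.1°, so u = (cos 12.1°, sin 12.1°) = (0.978, 0.210) and n = (−sin 12.1°, cos 12.1°) = (-0.210, 0.978). W is at the origin and T lies 68.1 along u from W, so T = 68.1·u = (66.6, 14.3). Tangency of A1 to both parallel lines with radius 23.1 puts V and E at W ± 23.1·n: V = (-4.84, 22.6), E = (4.84, -22.6). Equal radii place R and P the same way about T: R = T + 23.1·n = (61.7, 36.9), P = T − 23.1·n = (71.4, -8.31). Then |WR| = |R − W| = 71.9.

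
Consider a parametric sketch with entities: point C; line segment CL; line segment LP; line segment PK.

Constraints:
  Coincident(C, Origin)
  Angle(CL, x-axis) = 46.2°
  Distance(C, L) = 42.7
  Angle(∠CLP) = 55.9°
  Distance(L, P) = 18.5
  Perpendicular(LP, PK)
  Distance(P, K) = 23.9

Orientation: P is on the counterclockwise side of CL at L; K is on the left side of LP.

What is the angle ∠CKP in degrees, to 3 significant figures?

155°

C is at the origin; CL runs at 46.2° with length 42.7, so L = 42.7·(cos 46.2°, sin 46.2°) = (29.6, 30.8). ∠CLP = 55.9°, so LP runs at 46.2° + (180° − 55.9°) = 170° from the x-axis; with |LP| = 18.5, P = L + 18.5·(cos 170°, sin 170°) = (11.3, 33.9). The perpendicularity gives PK at right angles to LP; with |PK| = 23.9 on the left of LP, K = P + 23.9·(-0.168, -0.986) = (7.29, 10.4). Then cos ∠CKP = KC·KP / (|KC||KP|), giving 155°.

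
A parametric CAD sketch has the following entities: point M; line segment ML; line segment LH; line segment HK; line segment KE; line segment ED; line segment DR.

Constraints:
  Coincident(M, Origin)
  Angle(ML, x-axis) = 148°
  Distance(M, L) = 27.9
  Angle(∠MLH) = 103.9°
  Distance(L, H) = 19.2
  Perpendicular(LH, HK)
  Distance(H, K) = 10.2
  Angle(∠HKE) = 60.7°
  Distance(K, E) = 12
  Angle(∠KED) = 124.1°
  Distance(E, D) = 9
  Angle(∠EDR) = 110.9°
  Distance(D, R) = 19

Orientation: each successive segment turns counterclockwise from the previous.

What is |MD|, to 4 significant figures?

34.96

M is at the origin; ML runs at 148.0° with length 27.9, so L = (-23.66, 14.78). ∠MLH = 103.9° gives LH at -135.9° from the x-axis; with |LH| = 19.2, H = (-37.45, 1.423). LH is perpendicular to HK, so HK runs at -45.90°; with |HK| = 10.2, K = (-30.35, -5.902). ∠HKE = 60.7° gives KE at 73.40° from the x-axis; with |KE| = 12.0, E = (-26.92, 5.598). ∠KED = 124.1° gives ED at 129.3° from the x-axis; with |ED| = 9.0, D = (-32.62, 12.56). Then |MD| = |D − M| = 34.96.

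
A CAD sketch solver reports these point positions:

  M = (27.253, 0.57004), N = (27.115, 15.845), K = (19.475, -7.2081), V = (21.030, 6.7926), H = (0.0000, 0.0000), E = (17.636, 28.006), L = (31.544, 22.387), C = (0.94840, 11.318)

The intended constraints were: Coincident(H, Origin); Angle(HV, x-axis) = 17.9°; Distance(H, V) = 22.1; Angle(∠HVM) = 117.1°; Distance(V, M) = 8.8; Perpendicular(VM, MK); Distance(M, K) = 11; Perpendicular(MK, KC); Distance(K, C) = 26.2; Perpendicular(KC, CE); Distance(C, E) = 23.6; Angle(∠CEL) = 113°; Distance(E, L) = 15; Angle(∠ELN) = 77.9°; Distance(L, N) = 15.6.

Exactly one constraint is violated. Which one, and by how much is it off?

Distance(L, N) = 15.6 — off by 7.70.

H = (0.00, 0.00) ✓; HV at 17.90° ✓; |HV| = 22.10 ✓; ∠HVM = 117.1° ✓; |VM| = 8.800 ✓; ∠(VM, MK) = 90.00° ✓; |MK| = 11.00 ✓; ∠(MK, KC) = 90.00° ✓; |KC| = 26.20 ✓; ∠(KC, CE) = 90.00° ✓; |CE| = 23.60 ✓; ∠CEL = 113.0° ✓; |EL| = 15.00 ✓; ∠ELN = 77.90° ✓; |LN| = 7.900 ✗.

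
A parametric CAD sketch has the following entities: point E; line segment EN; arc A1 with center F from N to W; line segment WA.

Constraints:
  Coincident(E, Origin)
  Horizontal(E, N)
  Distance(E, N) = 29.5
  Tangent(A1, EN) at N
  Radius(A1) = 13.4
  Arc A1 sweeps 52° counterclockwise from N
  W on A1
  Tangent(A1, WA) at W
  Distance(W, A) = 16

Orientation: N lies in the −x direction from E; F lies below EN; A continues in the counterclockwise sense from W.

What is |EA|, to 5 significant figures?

52.975

E is at the origin; E and N share the same y with |EN| = 29.5 and N on the −x side, so N = (-29.500, 0.0000). A1 meets EN tangentially, so FN is at right angles to EN, so F = N + (0, -13.4) = (-29.500, -13.400). On A1, N sits at bearing 90° from F; a 52° counterclockwise sweep puts W at bearing 142°, so W = F + 13.4·(cos 142°, sin 142°) = (-40.059, -5.1501). A1 meets WA tangentially, so FW is at right angles to WA, so WA runs along (−sin 142°, cos 142°); with |WA| = 16.0, A = (-49.910, -17.758). Then |EA| = |A − E| = 52.975.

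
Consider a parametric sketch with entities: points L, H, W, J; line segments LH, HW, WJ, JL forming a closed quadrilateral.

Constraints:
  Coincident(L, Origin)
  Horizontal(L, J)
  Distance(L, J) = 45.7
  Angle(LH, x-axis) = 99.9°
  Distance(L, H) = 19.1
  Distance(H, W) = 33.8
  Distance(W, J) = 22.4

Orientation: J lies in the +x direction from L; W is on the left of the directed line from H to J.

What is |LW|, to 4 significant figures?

34.56

Checks: |HW| = 33.80 ✓; |WJ| = 22.40 ✓.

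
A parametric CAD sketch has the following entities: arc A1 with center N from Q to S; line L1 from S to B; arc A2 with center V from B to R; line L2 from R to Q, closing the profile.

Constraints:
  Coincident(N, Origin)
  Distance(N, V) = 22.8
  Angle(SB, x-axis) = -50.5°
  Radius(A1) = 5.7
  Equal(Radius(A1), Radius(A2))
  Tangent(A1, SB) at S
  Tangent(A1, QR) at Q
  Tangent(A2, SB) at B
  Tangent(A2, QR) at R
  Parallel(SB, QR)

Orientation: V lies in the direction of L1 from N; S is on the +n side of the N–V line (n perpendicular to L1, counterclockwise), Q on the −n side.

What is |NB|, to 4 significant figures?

23.50

Tangency of A1 to both parallel lines with radius 5.7 puts S and Q at N ± 5.7·n: S = (4.398, 3.626), Q = (-4.398, -3.626). Equal radii place B and R the same way about V: B = V + 5.7·n = (18.90, -13.97), R = V − 5.7·n = (10.10, -21.22). Then |NB| = |B − N| = 23.50.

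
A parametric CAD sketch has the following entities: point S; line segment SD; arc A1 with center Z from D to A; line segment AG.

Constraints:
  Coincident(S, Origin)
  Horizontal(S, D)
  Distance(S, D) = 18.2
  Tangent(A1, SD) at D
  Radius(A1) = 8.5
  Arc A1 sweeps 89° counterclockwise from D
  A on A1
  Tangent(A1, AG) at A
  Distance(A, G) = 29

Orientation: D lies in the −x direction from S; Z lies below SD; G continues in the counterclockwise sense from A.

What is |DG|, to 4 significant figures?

38.42

S is at the origin; SD is horizontal with |SD| = 18.2 and D on the −x side, so D = (-18.20, 0.000). The tangent condition forces ZD to be normal to SD, so Z = D + (0, -8.5) = (-18.20, -8.500). On A1, D sits at bearing 90° from Z; an 89° counterclockwise sweep puts A at bearing 179°, so A = Z + 8.5·(cos 179°, sin 179°) = (-26.70, -8.352). Tangency of A1 to AG means the radius ZA is perpendicular to AG, so AG runs along (−sin 179°, cos 179°); with |AG| = 29.0, G = (-27.20, -37.35). Then |DG| = |G − D| = 38.42.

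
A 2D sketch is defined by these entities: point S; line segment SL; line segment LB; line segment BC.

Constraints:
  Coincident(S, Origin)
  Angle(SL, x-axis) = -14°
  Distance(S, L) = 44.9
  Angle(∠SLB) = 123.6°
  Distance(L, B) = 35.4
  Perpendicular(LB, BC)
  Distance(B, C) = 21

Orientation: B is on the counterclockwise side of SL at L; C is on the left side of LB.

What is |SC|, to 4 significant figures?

62.44

S is at the origin; SL runs at -14.0° with length 44.9, so L = 44.9·(cos -14.0°, sin -14.0°) = (43.57, -10.86). ∠SLB = 123.6°, so LB runs at -14.0° + (180° − 123.6°) = 42.40° from the x-axis; with |LB| = 35.4, B = L + 35.4·(cos 42.40°, sin 42.40°) = (69.71, 13.01). LB is perpendicular to BC; with |BC| = 21.0 on the left of LB, C = B + 21.0·(-0.6743, 0.7385) = (55.55, 28.52). Then |SC| = |C − S| = 62.44.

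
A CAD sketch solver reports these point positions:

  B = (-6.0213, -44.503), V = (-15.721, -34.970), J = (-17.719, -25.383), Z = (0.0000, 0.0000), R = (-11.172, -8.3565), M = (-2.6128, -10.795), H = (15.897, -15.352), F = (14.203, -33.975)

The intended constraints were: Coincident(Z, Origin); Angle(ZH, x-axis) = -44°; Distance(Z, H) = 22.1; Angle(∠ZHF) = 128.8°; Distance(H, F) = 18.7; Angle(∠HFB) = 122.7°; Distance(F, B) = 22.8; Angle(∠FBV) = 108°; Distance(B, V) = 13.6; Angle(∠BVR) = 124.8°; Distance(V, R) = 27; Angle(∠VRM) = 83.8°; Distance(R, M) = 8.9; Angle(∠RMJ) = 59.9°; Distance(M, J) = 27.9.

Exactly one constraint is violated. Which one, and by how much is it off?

Distance(M, J) = 27.9 — off by 6.90.

Z = (0.00, 0.00) ✓; ZH at -44.00° ✓; |ZH| = 22.10 ✓; ∠ZHF = 128.8° ✓; |HF| = 18.70 ✓; ∠HFB = 122.7° ✓; |FB| = 22.80 ✓; ∠FBV = 108.0° ✓; |BV| = 13.60 ✓; ∠BVR = 124.8° ✓; |VR| = 27.00 ✓; ∠VRM = 83.80° ✓; |RM| = 8.900 ✓; ∠RMJ = 59.90° ✓; |MJ| = 21.00 ✗.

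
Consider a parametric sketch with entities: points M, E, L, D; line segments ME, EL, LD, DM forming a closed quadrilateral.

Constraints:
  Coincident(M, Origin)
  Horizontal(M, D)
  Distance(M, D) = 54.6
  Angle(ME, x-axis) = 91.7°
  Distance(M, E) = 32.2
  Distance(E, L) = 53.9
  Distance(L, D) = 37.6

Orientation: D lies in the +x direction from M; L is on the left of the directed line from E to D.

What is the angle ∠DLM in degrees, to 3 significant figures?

57.4°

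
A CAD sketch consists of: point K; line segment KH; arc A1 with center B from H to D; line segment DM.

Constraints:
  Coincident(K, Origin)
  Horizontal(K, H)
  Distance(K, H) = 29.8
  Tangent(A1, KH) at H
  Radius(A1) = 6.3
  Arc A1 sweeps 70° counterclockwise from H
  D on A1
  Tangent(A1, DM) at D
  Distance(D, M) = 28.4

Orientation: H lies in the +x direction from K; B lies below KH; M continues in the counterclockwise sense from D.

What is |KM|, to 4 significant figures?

33.93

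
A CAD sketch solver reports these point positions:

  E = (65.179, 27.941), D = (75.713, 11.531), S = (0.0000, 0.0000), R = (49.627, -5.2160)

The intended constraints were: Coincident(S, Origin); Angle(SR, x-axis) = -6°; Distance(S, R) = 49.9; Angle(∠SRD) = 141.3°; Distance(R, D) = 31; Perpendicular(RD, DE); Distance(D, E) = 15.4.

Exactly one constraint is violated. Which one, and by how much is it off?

Distance(D, E) = 15.4 — off by 4.10.

S = (0.00, 0.00) ✓; SR at -6.000° ✓; |SR| = 49.90 ✓; ∠SRD = 141.3° ✓; |RD| = 31.00 ✓; ∠(RD, DE) = 90.00° ✓; |DE| = 19.50 ✗.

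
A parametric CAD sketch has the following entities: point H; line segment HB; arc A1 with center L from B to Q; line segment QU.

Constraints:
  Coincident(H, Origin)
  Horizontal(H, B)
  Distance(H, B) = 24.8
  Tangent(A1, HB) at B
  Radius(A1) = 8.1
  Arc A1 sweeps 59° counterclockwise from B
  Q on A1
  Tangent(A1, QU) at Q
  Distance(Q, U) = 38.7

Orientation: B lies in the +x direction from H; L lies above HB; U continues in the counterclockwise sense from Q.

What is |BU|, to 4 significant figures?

45.81

H is at the origin; HB is horizontal with |HB| = 24.8 and B on the +x side, so B = (24.80, 0.000). Since A1 is tangent to HB there, LB ⟂ HB, so L = B + (0, 8.1) = (24.80, 8.100). On A1, B sits at bearing -90° from L; a 59° counterclockwise sweep puts Q at bearing -31°, so Q = L + 8.1·(cos -31°, sin -31°) = (31.74, 3.928). The tangent condition forces LQ to be normal to QU, so QU runs along (−sin -31°, cos -31°); with |QU| = 38.7, U = (51.68, 37.10). Then |BU| = |U − B| = 45.81.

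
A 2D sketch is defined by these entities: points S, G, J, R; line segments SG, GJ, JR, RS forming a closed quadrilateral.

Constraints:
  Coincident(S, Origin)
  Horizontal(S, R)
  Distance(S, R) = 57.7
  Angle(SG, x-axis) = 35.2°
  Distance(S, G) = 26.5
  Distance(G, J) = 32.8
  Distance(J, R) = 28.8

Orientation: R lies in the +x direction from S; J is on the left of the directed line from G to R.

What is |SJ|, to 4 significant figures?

58.98

Checks: |GJ| = 32.80 ✓; |JR| = 28.80 ✓.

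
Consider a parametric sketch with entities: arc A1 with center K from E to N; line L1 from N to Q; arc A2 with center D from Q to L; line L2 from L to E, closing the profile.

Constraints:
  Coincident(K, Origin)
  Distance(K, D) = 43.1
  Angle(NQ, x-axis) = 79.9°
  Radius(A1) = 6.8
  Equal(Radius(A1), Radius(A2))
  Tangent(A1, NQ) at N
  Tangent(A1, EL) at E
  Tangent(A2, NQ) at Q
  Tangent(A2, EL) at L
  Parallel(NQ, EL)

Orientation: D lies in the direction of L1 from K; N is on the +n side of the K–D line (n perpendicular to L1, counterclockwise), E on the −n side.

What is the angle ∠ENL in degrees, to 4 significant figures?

72.49°

The slot axis is L1's direction at 79.9°, so u = (cos 79.9°, sin 79.9°) = (0.1754, 0.9845) and n = (−sin 79.9°, cos 79.9°) = (-0.9845, 0.1754). K is at the origin and D lies 43.1 along u from K, so D = 43.1·u = (7.558, 42.43). Tangency of A1 to both parallel lines with radius 6.8 puts N and E at K ± 6.8·n: N = (-6.695, 1.192), E = (6.695, -1.192). Equal radii place Q and L the same way about D: Q = D + 6.8·n = (0.8637, 43.62), L = D − 6.8·n = (14.25, 41.24). Then cos ∠ENL = NE·NL / (|NE||NL|), giving 72.49°.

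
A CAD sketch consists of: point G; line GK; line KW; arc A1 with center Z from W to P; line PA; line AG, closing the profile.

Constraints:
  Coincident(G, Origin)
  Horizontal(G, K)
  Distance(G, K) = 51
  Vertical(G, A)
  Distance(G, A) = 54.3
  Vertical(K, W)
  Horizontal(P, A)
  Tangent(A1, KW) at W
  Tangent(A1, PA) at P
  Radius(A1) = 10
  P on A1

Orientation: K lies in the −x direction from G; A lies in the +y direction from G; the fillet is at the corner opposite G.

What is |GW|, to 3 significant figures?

67.6

G is at the origin; G and K share the same y with |GK| = 51.0 and K on the −x side, so K = (-51.0, 0.00). G and A share the same x with |GA| = 54.3 and A on the +y side, so A = (0.00, 54.3). The virtual corner opposite G is at (-51.0, 54.3). A1 meets KW tangentially, so ZW is at right angles to KW and tangency of A1 to PA means the radius ZP is perpendicular to PA, with radius 10.0, so the center Z sits 10.0 in from both sides at Z = (-41.0, 44.3). That places the tangent points at W = (-51.0, 44.3) on KW and P = (-41.0, 54.3) on PA. Then |GW| = |W − G| = 67.6.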